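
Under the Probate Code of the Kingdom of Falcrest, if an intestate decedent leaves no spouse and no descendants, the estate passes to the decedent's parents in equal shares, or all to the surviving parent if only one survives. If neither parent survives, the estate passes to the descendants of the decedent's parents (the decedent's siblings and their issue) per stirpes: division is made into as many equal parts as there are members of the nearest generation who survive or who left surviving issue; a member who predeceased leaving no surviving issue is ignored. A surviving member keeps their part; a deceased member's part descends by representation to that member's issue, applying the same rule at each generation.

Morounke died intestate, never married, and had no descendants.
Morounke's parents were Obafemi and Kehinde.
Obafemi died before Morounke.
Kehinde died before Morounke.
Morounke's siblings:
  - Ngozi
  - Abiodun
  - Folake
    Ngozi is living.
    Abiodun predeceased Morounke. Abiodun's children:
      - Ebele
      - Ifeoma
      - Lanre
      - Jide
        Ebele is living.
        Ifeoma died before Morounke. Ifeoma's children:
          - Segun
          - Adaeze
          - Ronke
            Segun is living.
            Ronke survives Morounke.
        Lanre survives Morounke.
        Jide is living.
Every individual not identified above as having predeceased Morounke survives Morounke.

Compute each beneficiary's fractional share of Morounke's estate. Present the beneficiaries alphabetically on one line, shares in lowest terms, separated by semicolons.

Neither parent survives and there are no descendants, so the estate passes to Morounke's siblings and their issue per stirpes.
The estate is divided into 3 equal shares of 1/3 among Ngozi, Abiodun, Folake.
Ngozi is living and takes 1/3.
Abiodun predeceased; the 1/3 allotted to Abiodun's branch passes to Abiodun's issue by representation.
The 1/3 is divided into 4 equal shares of 1/12 among Ebele, Ifeoma, Lanre, Jide.
Ebele is living and takes 1/12.
Ifeoma predeceased; the 1/12 allotted to Ifeoma's branch passes to Ifeoma's issue by representation.
The 1/12 is divided into 3 equal shares of 1/36 among Segun, Adaeze, Ronke.
Segun is living and takes 1/36.
Adaeze is living and takes 1/36.
Ronke is living and takes 1/36.
Lanre is living and takes 1/12.
Jide is living and takes 1/12.
Folake is living and takes 1/3.

Adaeze 1/36; Ebele 1/12; Folake 1/3; Jide 1/12; Lanre 1/12; Ngozi 1/3; Ronke 1/36; Segun 1/36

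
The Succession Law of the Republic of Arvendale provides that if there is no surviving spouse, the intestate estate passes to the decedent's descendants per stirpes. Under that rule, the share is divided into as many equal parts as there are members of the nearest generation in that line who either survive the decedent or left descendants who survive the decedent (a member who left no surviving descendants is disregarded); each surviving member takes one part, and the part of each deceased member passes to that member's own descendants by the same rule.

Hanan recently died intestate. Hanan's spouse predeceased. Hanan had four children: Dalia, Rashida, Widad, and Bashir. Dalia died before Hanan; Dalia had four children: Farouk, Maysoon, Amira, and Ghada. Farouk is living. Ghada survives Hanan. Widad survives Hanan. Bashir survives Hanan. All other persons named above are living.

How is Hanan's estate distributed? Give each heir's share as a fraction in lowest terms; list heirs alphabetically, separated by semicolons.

Amira 1/16; Bashir 1/4; Farouk 1/16; Ghada 1/16; Maysoon 1/16; Rashida 1/4; Widad 1/4

There is no surviving spouse, so the entire estate passes to Hanan's descendants per stirpes.
The estate is divided into 4 equal shares of 1/4 among Dalia, Rashida, Widad, Bashir.
Dalia predeceased; the 1/4 allotted to Dalia's branch passes to Dalia's issue by representation.
The 1/4 is divided into 4 equal shares of 1/16 among Farouk, Maysoon, Amira, Ghada.
Farouk is living and takes 1/16.
Maysoon is living and takes 1/16.
Amira is living and takes 1/16.
Ghada is living and takes 1/16.
Rashida is living and takes 1/4.
Widad is living and takes 1/4.
Bashir is living and takes 1/4.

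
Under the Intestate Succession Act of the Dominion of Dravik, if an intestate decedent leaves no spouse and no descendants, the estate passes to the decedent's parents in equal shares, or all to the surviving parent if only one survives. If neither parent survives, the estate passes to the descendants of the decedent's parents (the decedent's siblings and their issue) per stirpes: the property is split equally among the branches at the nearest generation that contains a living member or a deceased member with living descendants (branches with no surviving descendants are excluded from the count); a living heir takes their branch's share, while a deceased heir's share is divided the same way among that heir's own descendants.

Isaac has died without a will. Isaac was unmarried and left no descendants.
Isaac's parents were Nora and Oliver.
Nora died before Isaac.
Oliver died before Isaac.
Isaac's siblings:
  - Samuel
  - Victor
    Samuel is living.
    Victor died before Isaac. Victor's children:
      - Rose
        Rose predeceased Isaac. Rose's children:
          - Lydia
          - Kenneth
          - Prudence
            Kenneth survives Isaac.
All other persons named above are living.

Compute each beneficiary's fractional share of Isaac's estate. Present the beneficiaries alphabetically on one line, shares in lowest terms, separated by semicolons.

Kenneth 1/6; Lydia 1/6; Prudence 1/6; Samuel 1/2

Neither parent survives and there are no descendants, so the estate passes to Isaac's siblings and their issue per stirpes.
The estate is divided into 2 equal shares of 1/2 among Samuel, Victor.
Samuel is living and takes 1/2.
Victor predeceased; the 1/2 allotted to Victor's branch passes to Victor's issue by representation.
Rose's line is the sole branch at this level, so the full 1/2 passes to Rose's issue by representation.
The 1/2 is divided into 3 equal shares of 1/6 among Lydia, Kenneth, Prudence.
Lydia is living and takes 1/6.
Kenneth is living and takes 1/6.
Prudence is living and takes 1/6.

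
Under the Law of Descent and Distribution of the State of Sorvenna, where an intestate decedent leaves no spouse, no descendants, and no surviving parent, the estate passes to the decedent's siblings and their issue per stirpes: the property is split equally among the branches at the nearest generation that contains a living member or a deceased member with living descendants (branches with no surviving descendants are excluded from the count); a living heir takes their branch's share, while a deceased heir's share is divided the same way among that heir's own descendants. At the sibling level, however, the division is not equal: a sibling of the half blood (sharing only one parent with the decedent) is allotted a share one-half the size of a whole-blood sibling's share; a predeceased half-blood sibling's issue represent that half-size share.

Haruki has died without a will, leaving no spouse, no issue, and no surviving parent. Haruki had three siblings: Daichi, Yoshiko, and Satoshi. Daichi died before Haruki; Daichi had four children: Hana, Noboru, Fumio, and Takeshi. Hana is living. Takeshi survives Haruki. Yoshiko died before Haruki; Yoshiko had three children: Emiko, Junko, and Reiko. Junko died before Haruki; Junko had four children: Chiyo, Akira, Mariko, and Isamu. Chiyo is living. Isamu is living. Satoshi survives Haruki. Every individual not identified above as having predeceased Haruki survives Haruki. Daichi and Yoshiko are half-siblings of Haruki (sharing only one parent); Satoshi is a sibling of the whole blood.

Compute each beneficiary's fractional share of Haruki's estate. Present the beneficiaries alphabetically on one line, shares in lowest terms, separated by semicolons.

No spouse, descendants, or parent survives, so the estate passes to Haruki's siblings per stirpes.
Half-blood siblings count for one-half the weight of whole-blood siblings at the initial division.
Dividing 1 in proportion to weights (total weight 2): Daichi (weight 1/2) → 1/4; Yoshiko (weight 1/2) → 1/4; Satoshi (weight 1) → 1/2.
Daichi predeceased; the 1/4 allotted to Daichi's branch passes to Daichi's issue by representation.
The 1/4 is divided into 4 equal shares of 1/16 among Hana, Noboru, Fumio, Takeshi.
Hana is living and takes 1/16.
Noboru is living and takes 1/16.
Fumio is living and takes 1/16.
Takeshi is living and takes 1/16.
Yoshiko predeceased; the 1/4 allotted to Yoshiko's branch passes to Yoshiko's issue by representation.
The 1/4 is divided into 3 equal shares of 1/12 among Emiko, Junko, Reiko.
Emiko is living and takes 1/12.
Junko predeceased; the 1/12 allotted to Junko's branch passes to Junko's issue by representation.
The 1/12 is divided into 4 equal shares of 1/48 among Chiyo, Akira, Mariko, Isamu.
Chiyo is living and takes 1/48.
Akira is living and takes 1/48.
Mariko is living and takes 1/48.
Isamu is living and takes 1/48.
Reiko is living and takes 1/12.
Satoshi is living and takes 1/2.

Akira 1/48; Chiyo 1/48; Emiko 1/12; Fumio 1/16; Hana 1/16; Isamu 1/48; Mariko 1/48; Noboru 1/16; Reiko 1/12; Satoshi 1/2; Takeshi 1/16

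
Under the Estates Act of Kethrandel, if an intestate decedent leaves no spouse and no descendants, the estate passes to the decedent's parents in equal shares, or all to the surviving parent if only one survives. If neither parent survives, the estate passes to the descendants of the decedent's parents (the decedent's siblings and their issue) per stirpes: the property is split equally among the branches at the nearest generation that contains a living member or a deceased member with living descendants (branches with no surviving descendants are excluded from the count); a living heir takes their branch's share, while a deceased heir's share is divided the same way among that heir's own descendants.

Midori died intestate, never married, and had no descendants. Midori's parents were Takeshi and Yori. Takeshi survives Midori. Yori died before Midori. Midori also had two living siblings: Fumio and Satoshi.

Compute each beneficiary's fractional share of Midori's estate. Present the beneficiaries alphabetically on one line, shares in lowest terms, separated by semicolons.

Takeshi 1

Only one parent, Takeshi, survives, so Takeshi takes the entire estate. The siblings take nothing because a surviving parent has priority.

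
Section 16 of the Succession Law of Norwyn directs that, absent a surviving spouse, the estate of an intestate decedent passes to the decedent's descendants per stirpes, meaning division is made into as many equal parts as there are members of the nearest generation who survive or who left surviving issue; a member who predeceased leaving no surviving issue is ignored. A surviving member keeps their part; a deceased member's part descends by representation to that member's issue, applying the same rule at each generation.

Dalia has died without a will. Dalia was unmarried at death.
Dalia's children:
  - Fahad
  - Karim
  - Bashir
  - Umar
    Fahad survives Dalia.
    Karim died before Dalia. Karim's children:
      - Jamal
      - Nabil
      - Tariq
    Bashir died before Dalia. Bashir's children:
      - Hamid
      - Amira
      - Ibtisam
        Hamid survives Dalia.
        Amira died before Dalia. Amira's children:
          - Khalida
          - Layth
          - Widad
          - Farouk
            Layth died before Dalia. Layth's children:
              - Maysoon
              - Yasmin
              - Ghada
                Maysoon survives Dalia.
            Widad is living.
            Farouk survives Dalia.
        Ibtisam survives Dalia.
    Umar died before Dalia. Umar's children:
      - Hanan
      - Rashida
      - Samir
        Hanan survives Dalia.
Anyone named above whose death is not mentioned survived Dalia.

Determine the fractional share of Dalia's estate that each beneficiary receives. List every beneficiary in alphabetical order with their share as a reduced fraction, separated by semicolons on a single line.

There is no surviving spouse, so the entire estate passes to Dalia's descendants per stirpes.
The estate is divided into 4 equal shares of 1/4 among Fahad, Karim, Bashir, Umar.
Fahad is living and takes 1/4.
Karim predeceased; the 1/4 allotted to Karim's branch passes to Karim's issue by representation.
The 1/4 is divided into 3 equal shares of 1/12 among Jamal, Nabil, Tariq.
Jamal is living and takes 1/12.
Nabil is living and takes 1/12.
Tariq is living and takes 1/12.
Bashir predeceased; the 1/4 allotted to Bashir's branch passes to Bashir's issue by representation.
The 1/4 is divided into 3 equal shares of 1/12 among Hamid, Amira, Ibtisam.
Hamid is living and takes 1/12.
Amira predeceased; the 1/12 allotted to Amira's branch passes to Amira's issue by representation.
The 1/12 is divided into 4 equal shares of 1/48 among Khalida, Layth, Widad, Farouk.
Khalida is living and takes 1/48.
Layth predeceased; the 1/48 allotted to Layth's branch passes to Layth's issue by representation.
The 1/48 is divided into 3 equal shares of 1/144 among Maysoon, Yasmin, Ghada.
Maysoon is living and takes 1/144.
Yasmin is living and takes 1/144.
Ghada is living and takes 1/144.
Widad is living and takes 1/48.
Farouk is living and takes 1/48.
Ibtisam is living and takes 1/12.
Umar predeceased; the 1/4 allotted to Umar's branch passes to Umar's issue by representation.
The 1/4 is divided into 3 equal shares of 1/12 among Hanan, Rashida, Samir.
Hanan is living and takes 1/12.
Rashida is living and takes 1/12.
Samir is living and takes 1/12.

Fahad 1/4; Farouk 1/48; Ghada 1/144; Hamid 1/12; Hanan 1/12; Ibtisam 1/12; Jamal 1/12; Khalida 1/48; Maysoon 1/144; Nabil 1/12; Rashida 1/12; Samir 1/12; Tariq 1/12; Widad 1/48; Yasmin 1/144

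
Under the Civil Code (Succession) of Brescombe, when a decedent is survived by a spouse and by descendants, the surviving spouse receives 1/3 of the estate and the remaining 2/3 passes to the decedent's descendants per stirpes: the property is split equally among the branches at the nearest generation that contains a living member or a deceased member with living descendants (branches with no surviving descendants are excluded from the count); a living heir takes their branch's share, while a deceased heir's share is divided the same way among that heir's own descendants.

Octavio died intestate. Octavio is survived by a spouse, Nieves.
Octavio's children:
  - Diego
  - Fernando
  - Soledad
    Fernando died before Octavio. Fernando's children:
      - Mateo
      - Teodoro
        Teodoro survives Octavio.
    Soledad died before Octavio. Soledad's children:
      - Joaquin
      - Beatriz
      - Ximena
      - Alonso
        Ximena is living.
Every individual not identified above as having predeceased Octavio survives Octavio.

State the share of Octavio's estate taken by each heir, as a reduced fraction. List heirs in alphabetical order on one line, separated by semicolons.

Nieves, as surviving spouse, takes 1/3.
The remaining 2/3 passes to Octavio's descendants per stirpes.
The 2/3 is divided into 3 equal shares of 2/9 among Diego, Fernando, Soledad.
Diego is living and takes 2/9.
Fernando predeceased; the 2/9 allotted to Fernando's branch passes to Fernando's issue by representation.
The 2/9 is divided into 2 equal shares of 1/9 among Mateo, Teodoro.
Mateo is living and takes 1/9.
Teodoro is living and takes 1/9.
Soledad predeceased; the 2/9 allotted to Soledad's branch passes to Soledad's issue by representation.
The 2/9 is divided into 4 equal shares of 1/18 among Joaquin, Beatriz, Ximena, Alonso.
Joaquin is living and takes 1/18.
Beatriz is living and takes 1/18.
Ximena is living and takes 1/18.
Alonso is living and takes 1/18.

Alonso 1/18; Beatriz 1/18; Diego 2/9; Joaquin 1/18; Mateo 1/9; Nieves 1/3; Teodoro 1/9; Ximena 1/18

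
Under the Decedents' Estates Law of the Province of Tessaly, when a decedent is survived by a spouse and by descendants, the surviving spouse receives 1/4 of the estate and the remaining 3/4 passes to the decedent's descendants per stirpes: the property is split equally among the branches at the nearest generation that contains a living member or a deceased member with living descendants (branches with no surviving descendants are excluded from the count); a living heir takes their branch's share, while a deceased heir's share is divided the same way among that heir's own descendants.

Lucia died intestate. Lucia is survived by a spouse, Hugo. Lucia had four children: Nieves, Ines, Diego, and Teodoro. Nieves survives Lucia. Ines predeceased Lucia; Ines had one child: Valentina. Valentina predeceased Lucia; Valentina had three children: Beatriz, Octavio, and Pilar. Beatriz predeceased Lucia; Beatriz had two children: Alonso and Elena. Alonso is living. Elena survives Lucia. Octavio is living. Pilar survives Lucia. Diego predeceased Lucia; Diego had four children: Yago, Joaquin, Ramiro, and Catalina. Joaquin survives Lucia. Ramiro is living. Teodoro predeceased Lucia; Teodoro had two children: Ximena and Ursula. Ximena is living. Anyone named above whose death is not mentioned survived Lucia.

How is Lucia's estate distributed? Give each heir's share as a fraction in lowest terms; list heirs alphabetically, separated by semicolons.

Alonso 1/32; Catalina 3/64; Elena 1/32; Hugo 1/4; Joaquin 3/64; Nieves 3/16; Octavio 1/16; Pilar 1/16; Ramiro 3/64; Ursula 3/32; Ximena 3/32; Yago 3/64

Hugo, as surviving spouse, takes 1/4.
The remaining 3/4 passes to Lucia's descendants per stirpes.
The 3/4 is divided into 4 equal shares of 3/16 among Nieves, Ines, Diego, Teodoro.
Nieves is living and takes 3/16.
Ines predeceased; the 3/16 allotted to Ines's branch passes to Ines's issue by representation.
Valentina's line is the sole branch at this level, so the full 3/16 passes to Valentina's issue by representation.
The 3/16 is divided into 3 equal shares of 1/16 among Beatriz, Octavio, Pilar.
Beatriz predeceased; the 1/16 allotted to Beatriz's branch passes to Beatriz's issue by representation.
The 1/16 is divided into 2 equal shares of 1/32 among Alonso, Elena.
Alonso is living and takes 1/32.
Elena is living and takes 1/32.
Octavio is living and takes 1/16.
Pilar is living and takes 1/16.
Diego predeceased; the 3/16 allotted to Diego's branch passes to Diego's issue by representation.
The 3/16 is divided into 4 equal shares of 3/64 among Yago, Joaquin, Ramiro, Catalina.
Yago is living and takes 3/64.
Joaquin is living and takes 3/64.
Ramiro is living and takes 3/64.
Catalina is living and takes 3/64.
Teodoro predeceased; the 3/16 allotted to Teodoro's branch passes to Teodoro's issue by representation.
The 3/16 is divided into 2 equal shares of 3/32 among Ximena, Ursula.
Ximena is living and takes 3/32.
Ursula is living and takes 3/32.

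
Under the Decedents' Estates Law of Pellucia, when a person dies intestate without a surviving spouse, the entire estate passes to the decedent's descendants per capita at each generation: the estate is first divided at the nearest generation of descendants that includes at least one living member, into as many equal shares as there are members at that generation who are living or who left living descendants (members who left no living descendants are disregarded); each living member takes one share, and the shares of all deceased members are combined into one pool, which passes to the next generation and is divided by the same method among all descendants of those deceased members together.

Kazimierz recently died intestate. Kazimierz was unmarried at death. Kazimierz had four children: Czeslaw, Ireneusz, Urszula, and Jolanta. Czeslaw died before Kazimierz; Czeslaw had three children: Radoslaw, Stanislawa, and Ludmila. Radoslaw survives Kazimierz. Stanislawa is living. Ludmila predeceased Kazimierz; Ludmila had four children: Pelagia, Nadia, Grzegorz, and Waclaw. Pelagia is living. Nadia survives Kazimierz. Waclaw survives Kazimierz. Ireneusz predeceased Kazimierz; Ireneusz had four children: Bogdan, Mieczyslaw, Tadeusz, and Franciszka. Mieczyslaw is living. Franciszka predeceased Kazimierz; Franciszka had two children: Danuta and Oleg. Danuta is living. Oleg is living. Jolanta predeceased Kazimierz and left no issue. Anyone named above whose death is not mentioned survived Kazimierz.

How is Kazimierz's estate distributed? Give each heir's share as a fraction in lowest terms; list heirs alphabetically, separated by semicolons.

Bogdan 2/21; Danuta 2/63; Grzegorz 2/63; Mieczyslaw 2/21; Nadia 2/63; Oleg 2/63; Pelagia 2/63; Radoslaw 2/21; Stanislawa 2/21; Tadeusz 2/21; Urszula 1/3; Waclaw 2/63

There is no surviving spouse, so the entire estate passes to Kazimierz's descendants per capita at each generation.
At generation 1 (Czeslaw, Ireneusz, Urszula) there are 3 shares of (1)/3 = 1/3 each.
Living: Urszula — each takes 1/3.
Deceased: Czeslaw and Ireneusz. Their combined 2/3 is pooled and carried to generation 2.
At generation 2 (Radoslaw, Stanislawa, Ludmila, Bogdan, Mieczyslaw, Tadeusz, Franciszka) there are 7 shares of (2/3)/7 = 2/21 each.
Living: Radoslaw, Stanislawa, Bogdan, Mieczyslaw, and Tadeusz — each takes 2/21.
Deceased: Ludmila and Franciszka. Their combined 4/21 is pooled and carried to generation 3.
At generation 3 (Pelagia, Nadia, Grzegorz, Waclaw, Danuta, Oleg) there are 6 shares of (4/21)/6 = 2/63 each.
Living: Pelagia, Nadia, Grzegorz, Waclaw, Danuta, and Oleg — each takes 2/63.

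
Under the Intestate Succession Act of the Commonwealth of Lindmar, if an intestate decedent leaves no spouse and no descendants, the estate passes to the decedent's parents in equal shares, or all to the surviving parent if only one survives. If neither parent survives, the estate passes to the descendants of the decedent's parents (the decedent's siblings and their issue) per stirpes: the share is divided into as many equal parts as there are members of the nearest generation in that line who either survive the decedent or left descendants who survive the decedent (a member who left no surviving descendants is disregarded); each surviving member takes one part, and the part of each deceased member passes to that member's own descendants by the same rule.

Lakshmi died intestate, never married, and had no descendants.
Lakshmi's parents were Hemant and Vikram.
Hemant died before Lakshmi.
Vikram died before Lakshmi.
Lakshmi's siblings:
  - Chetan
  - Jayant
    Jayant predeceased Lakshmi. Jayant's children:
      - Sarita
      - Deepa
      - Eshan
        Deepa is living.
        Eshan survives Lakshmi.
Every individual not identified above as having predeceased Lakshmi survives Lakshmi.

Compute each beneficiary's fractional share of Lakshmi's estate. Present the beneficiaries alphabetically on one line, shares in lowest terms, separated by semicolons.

Neither parent survives and there are no descendants, so the estate passes to Lakshmi's siblings and their issue per stirpes.
The estate is divided into 2 equal shares of 1/2 among Chetan, Jayant.
Chetan is living and takes 1/2.
Jayant predeceased; the 1/2 allotted to Jayant's branch passes to Jayant's issue by representation.
The 1/2 is divided into 3 equal shares of 1/6 among Sarita, Deepa, Eshan.
Sarita is living and takes 1/6.
Deepa is living and takes 1/6.
Eshan is living and takes 1/6.

Chetan 1/2; Deepa 1/6; Eshan 1/6; Sarita 1/6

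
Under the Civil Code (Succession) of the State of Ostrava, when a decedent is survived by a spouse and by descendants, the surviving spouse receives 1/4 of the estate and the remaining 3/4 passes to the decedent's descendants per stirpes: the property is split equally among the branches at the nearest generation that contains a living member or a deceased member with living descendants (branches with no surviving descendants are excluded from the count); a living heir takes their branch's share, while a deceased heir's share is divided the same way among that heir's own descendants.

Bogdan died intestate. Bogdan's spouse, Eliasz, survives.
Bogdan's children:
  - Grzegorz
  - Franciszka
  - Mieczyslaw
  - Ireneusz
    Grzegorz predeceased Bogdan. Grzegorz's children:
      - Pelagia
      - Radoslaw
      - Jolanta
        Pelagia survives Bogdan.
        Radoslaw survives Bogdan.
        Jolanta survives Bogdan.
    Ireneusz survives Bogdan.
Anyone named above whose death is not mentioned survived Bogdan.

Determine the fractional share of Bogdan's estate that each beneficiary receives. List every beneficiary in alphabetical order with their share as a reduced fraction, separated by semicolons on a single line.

Eliasz 1/4; Franciszka 3/16; Ireneusz 3/16; Jolanta 1/16; Mieczyslaw 3/16; Pelagia 1/16; Radoslaw 1/16

Eliasz, as surviving spouse, takes 1/4.
The remaining 3/4 passes to Bogdan's descendants per stirpes.
The 3/4 is divided into 4 equal shares of 3/16 among Grzegorz, Franciszka, Mieczyslaw, Ireneusz.
Grzegorz predeceased; the 3/16 allotted to Grzegorz's branch passes to Grzegorz's issue by representation.
The 3/16 is divided into 3 equal shares of 1/16 among Pelagia, Radoslaw, Jolanta.
Pelagia is living and takes 1/16.
Radoslaw is living and takes 1/16.
Jolanta is living and takes 1/16.
Franciszka is living and takes 3/16.
Mieczyslaw is living and takes 3/16.
Ireneusz is living and takes 3/16.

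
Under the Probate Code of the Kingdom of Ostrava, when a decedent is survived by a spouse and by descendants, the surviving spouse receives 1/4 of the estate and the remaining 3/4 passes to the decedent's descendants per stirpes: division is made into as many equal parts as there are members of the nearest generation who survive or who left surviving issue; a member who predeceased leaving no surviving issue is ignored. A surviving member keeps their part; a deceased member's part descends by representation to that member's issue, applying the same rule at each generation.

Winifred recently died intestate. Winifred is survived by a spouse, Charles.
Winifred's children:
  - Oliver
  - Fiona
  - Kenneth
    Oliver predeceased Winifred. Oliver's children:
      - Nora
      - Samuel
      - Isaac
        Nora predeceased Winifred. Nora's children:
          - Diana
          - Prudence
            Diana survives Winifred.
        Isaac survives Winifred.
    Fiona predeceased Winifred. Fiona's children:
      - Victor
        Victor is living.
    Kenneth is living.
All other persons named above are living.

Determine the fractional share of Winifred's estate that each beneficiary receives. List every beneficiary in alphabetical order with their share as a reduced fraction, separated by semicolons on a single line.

Charles, as surviving spouse, takes 1/4.
The remaining 3/4 passes to Winifred's descendants per stirpes.
The 3/4 is divided into 3 equal shares of 1/4 among Oliver, Fiona, Kenneth.
Oliver predeceased; the 1/4 allotted to Oliver's branch passes to Oliver's issue by representation.
The 1/4 is divided into 3 equal shares of 1/12 among Nora, Samuel, Isaac.
Nora predeceased; the 1/12 allotted to Nora's branch passes to Nora's issue by representation.
The 1/12 is divided into 2 equal shares of 1/24 among Diana, Prudence.
Diana is living and takes 1/24.
Prudence is living and takes 1/24.
Samuel is living and takes 1/12.
Isaac is living and takes 1/12.
Fiona predeceased; the 1/4 allotted to Fiona's branch passes to Fiona's issue by representation.
Victor is the sole taker at this level and receives the full 1/4.
Kenneth is living and takes 1/4.

Charles 1/4; Diana 1/24; Isaac 1/12; Kenneth 1/4; Prudence 1/24; Samuel 1/12; Victor 1/4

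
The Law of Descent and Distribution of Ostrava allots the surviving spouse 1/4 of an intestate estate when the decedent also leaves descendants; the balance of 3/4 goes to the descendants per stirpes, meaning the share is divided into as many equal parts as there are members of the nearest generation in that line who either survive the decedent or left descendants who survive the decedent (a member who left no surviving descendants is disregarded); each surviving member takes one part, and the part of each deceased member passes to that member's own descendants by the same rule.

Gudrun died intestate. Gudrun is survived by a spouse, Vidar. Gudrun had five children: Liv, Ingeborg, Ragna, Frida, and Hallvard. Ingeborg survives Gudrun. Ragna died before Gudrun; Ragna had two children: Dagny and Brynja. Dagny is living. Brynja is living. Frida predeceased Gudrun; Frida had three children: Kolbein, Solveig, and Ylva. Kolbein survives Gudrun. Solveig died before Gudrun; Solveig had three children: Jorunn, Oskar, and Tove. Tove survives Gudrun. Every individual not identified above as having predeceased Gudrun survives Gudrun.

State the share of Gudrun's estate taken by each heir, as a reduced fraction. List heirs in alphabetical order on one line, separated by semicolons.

Brynja 3/40; Dagny 3/40; Hallvard 3/20; Ingeborg 3/20; Jorunn 1/60; Kolbein 1/20; Liv 3/20; Oskar 1/60; Tove 1/60; Vidar 1/4; Ylva 1/20

Vidar, as surviving spouse, takes 1/4.
The remaining 3/4 passes to Gudrun's descendants per stirpes.
The 3/4 is divided into 5 equal shares of 3/20 among Liv, Ingeborg, Ragna, Frida, Hallvard.
Liv is living and takes 3/20.
Ingeborg is living and takes 3/20.
Ragna predeceased; the 3/20 allotted to Ragna's branch passes to Ragna's issue by representation.
The 3/20 is divided into 2 equal shares of 3/40 among Dagny, Brynja.
Dagny is living and takes 3/40.
Brynja is living and takes 3/40.
Frida predeceased; the 3/20 allotted to Frida's branch passes to Frida's issue by representation.
The 3/20 is divided into 3 equal shares of 1/20 among Kolbein, Solveig, Ylva.
Kolbein is living and takes 1/20.
Solveig predeceased; the 1/20 allotted to Solveig's branch passes to Solveig's issue by representation.
The 1/20 is divided into 3 equal shares of 1/60 among Jorunn, Oskar, Tove.
Jorunn is living and takes 1/60.
Oskar is living and takes 1/60.
Tove is living and takes 1/60.
Ylva is living and takes 1/20.
Hallvard is living and takes 3/20.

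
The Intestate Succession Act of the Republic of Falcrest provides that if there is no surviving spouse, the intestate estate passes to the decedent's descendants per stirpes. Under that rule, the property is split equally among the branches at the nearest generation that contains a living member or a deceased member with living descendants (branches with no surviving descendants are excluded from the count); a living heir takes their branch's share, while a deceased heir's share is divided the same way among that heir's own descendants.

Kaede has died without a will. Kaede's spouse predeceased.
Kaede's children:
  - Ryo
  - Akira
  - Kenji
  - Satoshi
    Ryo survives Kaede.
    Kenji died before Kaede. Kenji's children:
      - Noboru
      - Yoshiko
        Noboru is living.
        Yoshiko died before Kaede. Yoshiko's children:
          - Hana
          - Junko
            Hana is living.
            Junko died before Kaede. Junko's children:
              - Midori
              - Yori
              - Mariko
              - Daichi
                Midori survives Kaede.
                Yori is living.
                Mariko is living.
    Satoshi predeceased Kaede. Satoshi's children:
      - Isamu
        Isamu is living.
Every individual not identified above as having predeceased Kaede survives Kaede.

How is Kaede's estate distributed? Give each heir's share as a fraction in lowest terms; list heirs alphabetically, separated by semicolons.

There is no surviving spouse, so the entire estate passes to Kaede's descendants per stirpes.
The estate is divided into 4 equal shares of 1/4 among Ryo, Akira, Kenji, Satoshi.
Ryo is living and takes 1/4.
Akira is living and takes 1/4.
Kenji predeceased; the 1/4 allotted to Kenji's branch passes to Kenji's issue by representation.
The 1/4 is divided into 2 equal shares of 1/8 among Noboru, Yoshiko.
Noboru is living and takes 1/8.
Yoshiko predeceased; the 1/8 allotted to Yoshiko's branch passes to Yoshiko's issue by representation.
The 1/8 is divided into 2 equal shares of 1/16 among Hana, Junko.
Hana is living and takes 1/16.
Junko predeceased; the 1/16 allotted to Junko's branch passes to Junko's issue by representation.
The 1/16 is divided into 4 equal shares of 1/64 among Midori, Yori, Mariko, Daichi.
Midori is living and takes 1/64.
Yori is living and takes 1/64.
Mariko is living and takes 1/64.
Daichi is living and takes 1/64.
Satoshi predeceased; the 1/4 allotted to Satoshi's branch passes to Satoshi's issue by representation.
Isamu is the sole taker at this level and receives the full 1/4.

Akira 1/4; Daichi 1/64; Hana 1/16; Isamu 1/4; Mariko 1/64; Midori 1/64; Noboru 1/8; Ryo 1/4; Yori 1/64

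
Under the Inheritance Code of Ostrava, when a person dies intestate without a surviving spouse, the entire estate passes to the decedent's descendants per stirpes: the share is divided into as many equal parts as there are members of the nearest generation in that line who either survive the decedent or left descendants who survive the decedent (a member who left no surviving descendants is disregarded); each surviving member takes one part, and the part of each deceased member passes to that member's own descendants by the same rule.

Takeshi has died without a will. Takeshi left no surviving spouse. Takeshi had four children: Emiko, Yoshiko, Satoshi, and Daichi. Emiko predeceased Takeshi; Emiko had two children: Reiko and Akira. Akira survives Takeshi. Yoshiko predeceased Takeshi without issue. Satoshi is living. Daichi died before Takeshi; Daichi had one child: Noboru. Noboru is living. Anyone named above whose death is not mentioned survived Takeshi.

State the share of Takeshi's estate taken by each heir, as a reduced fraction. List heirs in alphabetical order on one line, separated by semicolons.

Akira 1/6; Noboru 1/3; Reiko 1/6; Satoshi 1/3

There is no surviving spouse, so the entire estate passes to Takeshi's descendants per stirpes.
Yoshiko left no surviving issue, so that branch lapses and is disregarded.
The estate is divided into 3 equal shares of 1/3 among Emiko, Satoshi, Daichi.
Emiko predeceased; the 1/3 allotted to Emiko's branch passes to Emiko's issue by representation.
The 1/3 is divided into 2 equal shares of 1/6 among Reiko, Akira.
Reiko is living and takes 1/6.
Akira is living and takes 1/6.
Satoshi is living and takes 1/3.
Daichi predeceased; the 1/3 allotted to Daichi's branch passes to Daichi's issue by representation.
Noboru is the sole taker at this level and receives the full 1/3.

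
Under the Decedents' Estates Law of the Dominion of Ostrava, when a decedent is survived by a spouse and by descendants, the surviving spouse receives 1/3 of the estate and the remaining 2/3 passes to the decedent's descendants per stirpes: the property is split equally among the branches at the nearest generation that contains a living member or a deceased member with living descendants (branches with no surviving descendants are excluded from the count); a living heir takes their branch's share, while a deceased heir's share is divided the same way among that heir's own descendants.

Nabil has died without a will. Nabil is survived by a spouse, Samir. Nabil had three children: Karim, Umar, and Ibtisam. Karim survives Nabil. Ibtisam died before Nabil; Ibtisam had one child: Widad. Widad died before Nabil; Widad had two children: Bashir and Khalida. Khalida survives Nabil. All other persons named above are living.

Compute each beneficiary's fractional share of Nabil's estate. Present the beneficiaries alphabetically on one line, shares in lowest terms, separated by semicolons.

Samir, as surviving spouse, takes 1/3.
The remaining 2/3 passes to Nabil's descendants per stirpes.
The 2/3 is divided into 3 equal shares of 2/9 among Karim, Umar, Ibtisam.
Karim is living and takes 2/9.
Umar is living and takes 2/9.
Ibtisam predeceased; the 2/9 allotted to Ibtisam's branch passes to Ibtisam's issue by representation.
Widad's line is the sole branch at this level, so the full 2/9 passes to Widad's issue by representation.
The 2/9 is divided into 2 equal shares of 1/9 among Bashir, Khalida.
Bashir is living and takes 1/9.
Khalida is living and takes 1/9.

Bashir 1/9; Karim 2/9; Khalida 1/9; Samir 1/3; Umar 2/9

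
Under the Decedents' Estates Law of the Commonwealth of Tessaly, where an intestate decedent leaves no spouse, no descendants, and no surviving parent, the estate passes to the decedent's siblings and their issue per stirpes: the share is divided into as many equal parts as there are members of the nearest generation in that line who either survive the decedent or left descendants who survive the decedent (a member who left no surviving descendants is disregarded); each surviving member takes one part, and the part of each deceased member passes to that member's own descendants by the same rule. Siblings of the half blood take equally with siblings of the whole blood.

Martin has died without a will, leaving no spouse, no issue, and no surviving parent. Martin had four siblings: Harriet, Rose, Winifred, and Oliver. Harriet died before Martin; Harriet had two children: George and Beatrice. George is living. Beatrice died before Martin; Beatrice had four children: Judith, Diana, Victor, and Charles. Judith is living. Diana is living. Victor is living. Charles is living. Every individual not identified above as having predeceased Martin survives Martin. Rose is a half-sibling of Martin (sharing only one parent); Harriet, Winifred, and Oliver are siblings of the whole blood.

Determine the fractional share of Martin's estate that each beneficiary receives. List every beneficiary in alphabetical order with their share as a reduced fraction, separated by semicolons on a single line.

Charles 1/32; Diana 1/32; George 1/8; Judith 1/32; Oliver 1/4; Rose 1/4; Victor 1/32; Winifred 1/4

No spouse, descendants, or parent survives, so the estate passes to Martin's siblings per stirpes.
Half-blood and whole-blood siblings take equally under the stated rule.
The estate is divided into 4 equal shares of 1/4 among Harriet, Rose, Winifred, Oliver.
Harriet predeceased; the 1/4 allotted to Harriet's branch passes to Harriet's issue by representation.
The 1/4 is divided into 2 equal shares of 1/8 among George, Beatrice.
George is living and takes 1/8.
Beatrice predeceased; the 1/8 allotted to Beatrice's branch passes to Beatrice's issue by representation.
The 1/8 is divided into 4 equal shares of 1/32 among Judith, Diana, Victor, Charles.
Judith is living and takes 1/32.
Diana is living and takes 1/32.
Victor is living and takes 1/32.
Charles is living and takes 1/32.
Rose is living and takes 1/4.
Winifred is living and takes 1/4.
Oliver is living and takes 1/4.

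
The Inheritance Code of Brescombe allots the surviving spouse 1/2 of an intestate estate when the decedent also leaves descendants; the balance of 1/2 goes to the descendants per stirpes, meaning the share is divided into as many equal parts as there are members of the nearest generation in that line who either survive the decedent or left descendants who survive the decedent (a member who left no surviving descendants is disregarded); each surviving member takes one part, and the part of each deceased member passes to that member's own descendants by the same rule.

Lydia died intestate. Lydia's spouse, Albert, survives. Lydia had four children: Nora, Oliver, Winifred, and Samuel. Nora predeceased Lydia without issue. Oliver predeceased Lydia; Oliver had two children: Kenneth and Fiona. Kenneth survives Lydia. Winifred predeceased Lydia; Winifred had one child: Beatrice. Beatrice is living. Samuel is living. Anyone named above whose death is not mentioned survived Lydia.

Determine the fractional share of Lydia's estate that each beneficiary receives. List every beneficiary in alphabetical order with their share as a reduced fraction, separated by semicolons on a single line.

Albert 1/2; Beatrice 1/6; Fiona 1/12; Kenneth 1/12; Samuel 1/6

Albert, as surviving spouse, takes 1/2.
The remaining 1/2 passes to Lydia's descendants per stirpes.
Nora left no surviving issue, so that branch lapses and is disregarded.
The 1/2 is divided into 3 equal shares of 1/6 among Oliver, Winifred, Samuel.
Oliver predeceased; the 1/6 allotted to Oliver's branch passes to Oliver's issue by representation.
The 1/6 is divided into 2 equal shares of 1/12 among Kenneth, Fiona.
Kenneth is living and takes 1/12.
Fiona is living and takes 1/12.
Winifred predeceased; the 1/6 allotted to Winifred's branch passes to Winifred's issue by representation.
Beatrice is the sole taker at this level and receives the full 1/6.
Samuel is living and takes 1/6.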